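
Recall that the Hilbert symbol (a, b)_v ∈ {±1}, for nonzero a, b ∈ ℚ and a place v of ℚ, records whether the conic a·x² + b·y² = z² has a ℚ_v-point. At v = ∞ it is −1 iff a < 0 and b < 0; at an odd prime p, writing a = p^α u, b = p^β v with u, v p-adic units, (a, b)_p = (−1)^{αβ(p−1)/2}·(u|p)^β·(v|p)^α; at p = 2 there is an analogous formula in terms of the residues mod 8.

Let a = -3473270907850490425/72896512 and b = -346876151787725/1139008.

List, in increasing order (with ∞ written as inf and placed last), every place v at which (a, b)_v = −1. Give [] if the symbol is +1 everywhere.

Mod squares: a ≡ -2821, b ≡ -29393. Check v ∈ {∞, 2, 5, 7, 13, 17, 19, 31, 37}.
v=∞: -2821 < 0 and -29393 < 0  ⇒  (a,b)_∞ = -1.
v=2: v_2(a)=-12, v_2(b)=-6; units ≡ 3, 7 (mod 8); ε·ε+αω+βω = 1·1+-12·0+-6·1 ≡ 1  ⇒  (a,b)_2 = -1.
v=19: a=19^6·(≡10), b=19^5·(≡5) mod 19; (10|19)=-1, (5|19)=+1; (−1)^{6·5·9}·(-1)^5·(+1)^6 = -1.
v=31: a=31^3·(≡20), b=31^2·(≡15) mod 31; (20|31)=+1, (15|31)=-1; (−1)^{3·2·15}·(+1)^2·(-1)^3 = -1.
v=5: a=5^2·(≡4), b=5^2·(≡2) mod 5; (4|5)=+1, (2|5)=-1; (−1)^{2·2·2}·(+1)^2·(-1)^2 = +1.
v=13: a=13^-1·(≡9), b=13^-1·(≡10) mod 13; (9|13)=+1, (10|13)=+1; (−1)^{-1·-1·6}·(+1)^-1·(+1)^-1 = +1.
v=17: a=17^2·(≡13), b=17^1·(≡3) mod 17; (13|17)=+1, (3|17)=-1; (−1)^{2·1·8}·(+1)^1·(-1)^2 = +1.
v=37: a=37^-2·(≡12), b=37^-2·(≡35) mod 37; (12|37)=+1, (35|37)=-1; (−1)^{-2·-2·18}·(+1)^-2·(-1)^-2 = +1.
v=7: a=7^3·(≡5), b=7^3·(≡4) mod 7; (5|7)=-1, (4|7)=+1; (−1)^{3·3·3}·(-1)^3·(+1)^3 = +1.
(-2821, -29393 / ℚ) ramifies at {2, 19, 31, ∞}: a division algebra.

[2, 19, 31, inf]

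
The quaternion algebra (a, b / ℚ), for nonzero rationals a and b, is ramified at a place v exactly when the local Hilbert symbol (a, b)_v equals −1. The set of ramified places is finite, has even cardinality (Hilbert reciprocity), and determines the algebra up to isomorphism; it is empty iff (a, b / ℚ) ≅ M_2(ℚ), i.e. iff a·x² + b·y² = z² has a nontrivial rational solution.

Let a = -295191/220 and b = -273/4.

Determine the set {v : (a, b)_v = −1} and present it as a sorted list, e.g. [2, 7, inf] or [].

[2, 3, 5, 11, 13, inf]

Mod squares: a ≡ -2145, b ≡ -273. Check v ∈ {∞, 2, 3, 5, 7, 11, 13, 29}.
v=11: a=11^-1·(≡3), b=11^0·(≡6) mod 11; (3|11)=+1, (6|11)=-1; (−1)^{-1·0·5}·(+1)^0·(-1)^-1 = -1.
v=7: a=7^0·(≡2), b=7^1·(≡6) mod 7; (2|7)=+1, (6|7)=-1; (−1)^{0·1·3}·(+1)^1·(-1)^0 = +1.
v=13: a=13^1·(≡9), b=13^1·(≡11) mod 13; (9|13)=+1, (11|13)=-1; (−1)^{1·1·6}·(+1)^1·(-1)^1 = -1.
v=∞: -2145 < 0 and -273 < 0  ⇒  (a,b)_∞ = -1.
v=29: a=29^2·(≡22), b=29^0·(≡26) mod 29; (22|29)=+1, (26|29)=-1; (−1)^{2·0·14}·(+1)^0·(-1)^2 = +1.
v=2: v_2(a)=-2, v_2(b)=-2; units ≡ 7, 7 (mod 8); ε·ε+αω+βω = 1·1+-2·0+-2·0 ≡ 1  ⇒  (a,b)_2 = -1.
v=3: a=3^3·(≡2), b=3^1·(≡2) mod 3; (2|3)=-1, (2|3)=-1; (−1)^{3·1·1}·(-1)^1·(-1)^3 = -1.
v=5: a=5^-1·(≡1), b=5^0·(≡3) mod 5; (1|5)=+1, (3|5)=-1; (−1)^{-1·0·2}·(+1)^0·(-1)^-1 = -1.
(-2145, -273 / ℚ) ramifies at {2, 3, 5, 11, 13, ∞}: a division algebra.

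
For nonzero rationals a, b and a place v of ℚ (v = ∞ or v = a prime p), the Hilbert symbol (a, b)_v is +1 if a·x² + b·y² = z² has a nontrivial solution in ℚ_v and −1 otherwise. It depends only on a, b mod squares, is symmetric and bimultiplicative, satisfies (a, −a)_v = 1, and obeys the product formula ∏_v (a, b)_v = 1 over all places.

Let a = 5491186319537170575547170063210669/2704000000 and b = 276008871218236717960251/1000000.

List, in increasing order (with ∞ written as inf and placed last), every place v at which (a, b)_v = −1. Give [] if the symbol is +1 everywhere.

[19, 23, 41, 47]

(a, b) ≡ (26105069, 19) mod (ℚ^×)²; places V = {2, 3, 5, 13, 19, 23, 31, 41, 47, ∞}.
(a,b)_19: α=9, u≡11; β=5, v≡6 (mod 19); (11|19)=+1, (6|19)=+1; sign (−1)^1·+1^5·+1^9 = -1.
(a,b)_31: α=3, u≡24; β=2, v≡25 (mod 31); (24|31)=-1, (25|31)=+1; sign (−1)^0·-1^2·+1^3 = +1.
(a,b)_2: α=-10, β=-6; u≡5, v≡3 (mod 8); ε(u)ε(v)=0·1, αω(v)=-10·1, βω(u)=-6·1; sum ≡ 0  ⇒  +1.
(a,b)_23: α=3, u≡14; β=2, v≡22 (mod 23); (14|23)=-1, (22|23)=-1; sign (−1)^0·-1^2·-1^3 = -1.
(a,b)_∞: sgn(26105069)=+, sgn(19)=+, so +1.
(a,b)_13: α=-2, u≡10; β=0, v≡8 (mod 13); (10|13)=+1, (8|13)=-1; sign (−1)^0·+1^0·-1^-2 = +1.
(a,b)_41: α=3, u≡5; β=2, v≡15 (mod 41); (5|41)=+1, (15|41)=-1; sign (−1)^0·+1^2·-1^3 = -1.
(a,b)_3: α=8, u≡2; β=10, v≡1 (mod 3); (2|3)=-1, (1|3)=+1; sign (−1)^0·-1^10·+1^8 = +1.
(a,b)_5: α=-6, u≡4; β=-6, v≡4 (mod 5); (4|5)=+1, (4|5)=+1; sign (−1)^0·+1^-6·+1^-6 = +1.
(a,b)_47: α=3, u≡18; β=2, v≡29 (mod 47); (18|47)=+1, (29|47)=-1; sign (−1)^0·+1^2·-1^3 = -1.
|Ram(26105069, 19)| = 4, even; anisotropic at {19, 23, 41, 47}.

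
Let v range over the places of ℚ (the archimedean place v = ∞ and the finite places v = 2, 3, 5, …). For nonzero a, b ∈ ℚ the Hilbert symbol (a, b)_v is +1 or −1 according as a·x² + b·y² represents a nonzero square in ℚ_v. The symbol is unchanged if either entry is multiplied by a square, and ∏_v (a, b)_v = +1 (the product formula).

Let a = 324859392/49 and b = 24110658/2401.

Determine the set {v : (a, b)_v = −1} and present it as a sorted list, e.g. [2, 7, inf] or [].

[2, 13, 19, 29]

(a, b) ≡ (140998, 2678962) mod (ℚ^×)²; places V = {2, 3, 7, 11, 13, 17, 19, 29, ∞}.
(a,b)_2: α=9, β=1; u≡3, v≡1 (mod 8); ε(u)ε(v)=1·0, αω(v)=9·0, βω(u)=1·1; sum ≡ 1  ⇒  -1.
(a,b)_17: α=1, u≡9; β=1, v≡8 (mod 17); (9|17)=+1, (8|17)=+1; sign (−1)^0·+1^1·+1^1 = +1.
(a,b)_11: α=1, u≡3; β=1, v≡6 (mod 11); (3|11)=+1, (6|11)=-1; sign (−1)^1·+1^1·-1^1 = +1.
(a,b)_7: α=-2, u≡4; β=-4, v≡5 (mod 7); (4|7)=+1, (5|7)=-1; sign (−1)^0·+1^-4·-1^-2 = +1.
(a,b)_3: α=2, u≡1; β=2, v≡1 (mod 3); (1|3)=+1, (1|3)=+1; sign (−1)^0·+1^2·+1^2 = +1.
(a,b)_19: α=0, u≡3; β=1, v≡15 (mod 19); (3|19)=-1, (15|19)=-1; sign (−1)^0·-1^1·-1^0 = -1.
(a,b)_∞: sgn(140998)=+, sgn(2678962)=+, so +1.
(a,b)_29: α=1, u≡8; β=1, v≡24 (mod 29); (8|29)=-1, (24|29)=+1; sign (−1)^0·-1^1·+1^1 = -1.
(a,b)_13: α=1, u≡9; β=1, v≡11 (mod 13); (9|13)=+1, (11|13)=-1; sign (−1)^0·+1^1·-1^1 = -1.
Ram(140998, 2678962) = {2, 13, 19, 29}; no ℚ_2-point on the conic.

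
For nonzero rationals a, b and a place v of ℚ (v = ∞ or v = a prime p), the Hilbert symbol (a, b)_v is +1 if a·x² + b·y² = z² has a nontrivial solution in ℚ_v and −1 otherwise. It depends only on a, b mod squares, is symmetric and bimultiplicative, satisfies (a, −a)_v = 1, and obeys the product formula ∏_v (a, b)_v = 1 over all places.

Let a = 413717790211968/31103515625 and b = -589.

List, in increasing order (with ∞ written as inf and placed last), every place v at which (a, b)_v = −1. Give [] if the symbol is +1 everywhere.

Mod squares: a ≡ 3905070, b ≡ -589. Check v ∈ {∞, 2, 3, 5, 7, 11, 13, 17, 19, 23, 31, 41}.
v=5: a=5^-11·(≡4), b=5^0·(≡1) mod 5; (4|5)=+1, (1|5)=+1; (−1)^{-11·0·2}·(+1)^0·(+1)^-11 = +1.
v=7: a=7^-2·(≡1), b=7^0·(≡6) mod 7; (1|7)=+1, (6|7)=-1; (−1)^{-2·0·3}·(+1)^0·(-1)^-2 = +1.
v=3: a=3^1·(≡2), b=3^0·(≡2) mod 3; (2|3)=-1, (2|3)=-1; (−1)^{1·0·1}·(-1)^0·(-1)^1 = -1.
v=13: a=13^-1·(≡4), b=13^0·(≡9) mod 13; (4|13)=+1, (9|13)=+1; (−1)^{-1·0·6}·(+1)^0·(+1)^-1 = +1.
v=31: a=31^1·(≡15), b=31^1·(≡12) mod 31; (15|31)=-1, (12|31)=-1; (−1)^{1·1·15}·(-1)^1·(-1)^1 = -1.
v=23: a=23^2·(≡19), b=23^0·(≡9) mod 23; (19|23)=-1, (9|23)=+1; (−1)^{2·0·11}·(-1)^0·(+1)^2 = +1.
v=2: v_2(a)=7, v_2(b)=0; units ≡ 7, 3 (mod 8); ε·ε+αω+βω = 1·1+7·1+0·0 ≡ 0  ⇒  (a,b)_2 = +1.
v=11: a=11^2·(≡1), b=11^0·(≡5) mod 11; (1|11)=+1, (5|11)=+1; (−1)^{2·0·5}·(+1)^0·(+1)^2 = +1.
v=19: a=19^1·(≡6), b=19^1·(≡7) mod 19; (6|19)=+1, (7|19)=+1; (−1)^{1·1·9}·(+1)^1·(+1)^1 = -1.
v=∞: 3905070 > 0 and -589 < 0  ⇒  (a,b)_∞ = +1.
v=41: a=41^2·(≡20), b=41^0·(≡26) mod 41; (20|41)=+1, (26|41)=-1; (−1)^{2·0·20}·(+1)^0·(-1)^2 = +1.
v=17: a=17^1·(≡7), b=17^0·(≡6) mod 17; (7|17)=-1, (6|17)=-1; (−1)^{1·0·8}·(-1)^0·(-1)^1 = -1.
|Ram(3905070, -589)| = 4, even; anisotropic at {3, 17, 19, 31}.

[3, 17, 19, 31]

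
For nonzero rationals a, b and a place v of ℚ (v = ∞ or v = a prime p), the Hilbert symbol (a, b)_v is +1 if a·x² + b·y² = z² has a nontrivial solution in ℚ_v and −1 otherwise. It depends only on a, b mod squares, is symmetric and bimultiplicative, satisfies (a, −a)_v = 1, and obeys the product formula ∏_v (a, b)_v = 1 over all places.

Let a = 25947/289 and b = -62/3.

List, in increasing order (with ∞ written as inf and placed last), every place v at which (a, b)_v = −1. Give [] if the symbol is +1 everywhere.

(a, b) ≡ (3, -186) mod (ℚ^×)²; places V = {2, 3, 17, 31, ∞}.
(a,b)_3: α=3, u≡1; β=-1, v≡1 (mod 3); (1|3)=+1, (1|3)=+1; sign (−1)^1·+1^-1·+1^3 = -1.
(a,b)_∞: sgn(3)=+, sgn(-186)=−, so +1.
(a,b)_31: α=2, u≡12; β=1, v≡20 (mod 31); (12|31)=-1, (20|31)=+1; sign (−1)^0·-1^1·+1^2 = -1.
(a,b)_2: α=0, β=1; u≡3, v≡3 (mod 8); ε(u)ε(v)=1·1, αω(v)=0·1, βω(u)=1·1; sum ≡ 0  ⇒  +1.
(a,b)_17: α=-2, u≡5; β=0, v≡2 (mod 17); (5|17)=-1, (2|17)=+1; sign (−1)^0·-1^0·+1^-2 = +1.
(3, -186 / ℚ) ramifies at {3, 31}: a division algebra.

[3, 31]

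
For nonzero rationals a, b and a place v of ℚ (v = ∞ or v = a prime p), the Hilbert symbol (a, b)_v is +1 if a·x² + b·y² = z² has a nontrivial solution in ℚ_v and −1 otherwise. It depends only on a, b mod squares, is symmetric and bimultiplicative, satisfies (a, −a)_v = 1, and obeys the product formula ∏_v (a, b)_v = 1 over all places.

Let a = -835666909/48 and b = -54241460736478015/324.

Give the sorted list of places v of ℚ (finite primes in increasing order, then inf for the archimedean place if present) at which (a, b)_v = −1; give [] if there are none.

Mod squares: a ≡ -3927, b ≡ -7735. Check v ∈ {∞, 2, 3, 5, 7, 11, 13, 17, 47}.
v=17: a=17^3·(≡14), b=17^7·(≡15) mod 17; (14|17)=-1, (15|17)=+1; (−1)^{3·7·8}·(-1)^7·(+1)^3 = -1.
v=2: v_2(a)=-4, v_2(b)=-2; units ≡ 1, 1 (mod 8); ε·ε+αω+βω = 0·0+-4·0+-2·0 ≡ 0  ⇒  (a,b)_2 = +1.
v=11: a=11^1·(≡8), b=11^2·(≡5) mod 11; (8|11)=-1, (5|11)=+1; (−1)^{1·2·5}·(-1)^2·(+1)^1 = +1.
v=∞: -3927 < 0 and -7735 < 0  ⇒  (a,b)_∞ = -1.
v=13: a=13^0·(≡3), b=13^1·(≡9) mod 13; (3|13)=+1, (9|13)=+1; (−1)^{0·1·6}·(+1)^1·(+1)^0 = +1.
v=5: a=5^0·(≡2), b=5^1·(≡3) mod 5; (2|5)=-1, (3|5)=-1; (−1)^{0·1·2}·(-1)^1·(-1)^0 = -1.
v=47: a=47^2·(≡2), b=47^0·(≡15) mod 47; (2|47)=+1, (15|47)=-1; (−1)^{2·0·23}·(+1)^0·(-1)^2 = +1.
v=3: a=3^-1·(≡2), b=3^-4·(≡2) mod 3; (2|3)=-1, (2|3)=-1; (−1)^{-1·-4·1}·(-1)^-4·(-1)^-1 = -1.
v=7: a=7^1·(≡5), b=7^5·(≡1) mod 7; (5|7)=-1, (1|7)=+1; (−1)^{1·5·3}·(-1)^5·(+1)^1 = +1.
|Ram(-3927, -7735)| = 4, even; anisotropic at {3, 5, 17, ∞}.

[3, 5, 17, inf]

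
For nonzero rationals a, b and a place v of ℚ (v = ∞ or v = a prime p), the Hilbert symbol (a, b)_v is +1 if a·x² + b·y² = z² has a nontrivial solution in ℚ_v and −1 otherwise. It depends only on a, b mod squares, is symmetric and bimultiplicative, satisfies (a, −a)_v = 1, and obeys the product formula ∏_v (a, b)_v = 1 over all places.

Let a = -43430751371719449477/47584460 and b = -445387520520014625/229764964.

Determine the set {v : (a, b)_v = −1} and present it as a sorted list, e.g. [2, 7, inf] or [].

Mod squares: a ≡ -17255, b ≡ -31465. Check v ∈ {∞, 2, 3, 5, 7, 11, 13, 17, 29, 31, 41, 53}.
v=31: a=31^6·(≡24), b=31^5·(≡28) mod 31; (24|31)=-1, (28|31)=+1; (−1)^{6·5·15}·(-1)^5·(+1)^6 = -1.
v=∞: -17255 < 0 and -31465 < 0  ⇒  (a,b)_∞ = -1.
v=3: a=3^10·(≡1), b=3^6·(≡2) mod 3; (1|3)=+1, (2|3)=-1; (−1)^{10·6·1}·(+1)^6·(-1)^10 = +1.
v=2: v_2(a)=-2, v_2(b)=-2; units ≡ 1, 7 (mod 8); ε·ε+αω+βω = 0·1+-2·0+-2·0 ≡ 0  ⇒  (a,b)_2 = +1.
v=13: a=13^0·(≡1), b=13^-2·(≡2) mod 13; (1|13)=+1, (2|13)=-1; (−1)^{0·-2·6}·(+1)^-2·(-1)^0 = +1.
v=53: a=53^-2·(≡20), b=53^-2·(≡16) mod 53; (20|53)=-1, (16|53)=+1; (−1)^{-2·-2·26}·(-1)^-2·(+1)^-2 = +1.
v=29: a=29^1·(≡8), b=29^3·(≡10) mod 29; (8|29)=-1, (10|29)=-1; (−1)^{1·3·14}·(-1)^3·(-1)^1 = +1.
v=11: a=11^-2·(≡3), b=11^-2·(≡7) mod 11; (3|11)=+1, (7|11)=-1; (−1)^{-2·-2·5}·(+1)^-2·(-1)^-2 = +1.
v=5: a=5^-1·(≡4), b=5^3·(≡2) mod 5; (4|5)=+1, (2|5)=-1; (−1)^{-1·3·2}·(+1)^3·(-1)^-1 = -1.
v=7: a=7^-1·(≡3), b=7^1·(≡6) mod 7; (3|7)=-1, (6|7)=-1; (−1)^{-1·1·3}·(-1)^1·(-1)^-1 = -1.
v=41: a=41^2·(≡27), b=41^0·(≡36) mod 41; (27|41)=-1, (36|41)=+1; (−1)^{2·0·20}·(-1)^0·(+1)^2 = +1.
v=17: a=17^1·(≡5), b=17^0·(≡2) mod 17; (5|17)=-1, (2|17)=+1; (−1)^{1·0·8}·(-1)^0·(+1)^1 = +1.
|Ram(-17255, -31465)| = 4, even; anisotropic at {5, 7, 31, ∞}.

[5, 7, 31, inf]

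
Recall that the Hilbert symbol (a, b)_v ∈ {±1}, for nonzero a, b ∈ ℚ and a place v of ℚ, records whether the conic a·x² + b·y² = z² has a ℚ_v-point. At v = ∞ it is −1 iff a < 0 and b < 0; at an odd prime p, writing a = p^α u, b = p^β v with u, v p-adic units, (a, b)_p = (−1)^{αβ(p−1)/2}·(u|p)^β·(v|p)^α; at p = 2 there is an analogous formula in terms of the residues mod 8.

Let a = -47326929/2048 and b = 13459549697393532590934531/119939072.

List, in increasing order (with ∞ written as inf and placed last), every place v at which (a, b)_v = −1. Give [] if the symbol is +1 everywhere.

[3, 17, 23, 31]

Mod squares: a ≡ -1938, b ≡ 460598. Check v ∈ {∞, 2, 3, 7, 11, 13, 17, 19, 23, 31}.
v=2: v_2(a)=-11, v_2(b)=-13; units ≡ 7, 3 (mod 8); ε·ε+αω+βω = 1·1+-11·1+-13·0 ≡ 0  ⇒  (a,b)_2 = +1.
v=13: a=13^2·(≡10), b=13^6·(≡8) mod 13; (10|13)=+1, (8|13)=-1; (−1)^{2·6·6}·(+1)^6·(-1)^2 = +1.
v=19: a=19^1·(≡12), b=19^5·(≡7) mod 19; (12|19)=-1, (7|19)=+1; (−1)^{1·5·9}·(-1)^5·(+1)^1 = +1.
v=11: a=11^0·(≡5), b=11^-4·(≡6) mod 11; (5|11)=+1, (6|11)=-1; (−1)^{0·-4·5}·(+1)^-4·(-1)^0 = +1.
v=23: a=23^0·(≡10), b=23^1·(≡4) mod 23; (10|23)=-1, (4|23)=+1; (−1)^{0·1·11}·(-1)^1·(+1)^0 = -1.
v=31: a=31^0·(≡29), b=31^1·(≡19) mod 31; (29|31)=-1, (19|31)=+1; (−1)^{0·1·15}·(-1)^1·(+1)^0 = -1.
v=7: a=7^0·(≡2), b=7^2·(≡6) mod 7; (2|7)=+1, (6|7)=-1; (−1)^{0·2·3}·(+1)^2·(-1)^0 = +1.
v=∞: -1938 < 0 and 460598 > 0  ⇒  (a,b)_∞ = +1.
v=3: a=3^1·(≡2), b=3^8·(≡2) mod 3; (2|3)=-1, (2|3)=-1; (−1)^{1·8·1}·(-1)^8·(-1)^1 = -1.
v=17: a=17^3·(≡5), b=17^3·(≡9) mod 17; (5|17)=-1, (9|17)=+1; (−1)^{3·3·8}·(-1)^3·(+1)^3 = -1.
Ram(-1938, 460598) = {3, 17, 23, 31}; no ℚ_3-point on the conic.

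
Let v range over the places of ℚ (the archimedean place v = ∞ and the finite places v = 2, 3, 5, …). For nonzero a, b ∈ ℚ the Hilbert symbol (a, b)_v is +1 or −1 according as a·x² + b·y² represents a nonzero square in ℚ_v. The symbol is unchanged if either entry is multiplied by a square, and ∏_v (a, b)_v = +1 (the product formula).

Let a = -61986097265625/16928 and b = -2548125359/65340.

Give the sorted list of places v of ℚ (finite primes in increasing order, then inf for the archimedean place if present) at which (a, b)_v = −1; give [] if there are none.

[2, 5, 13, inf]

(a, b) ≡ (-2, -62985) mod (ℚ^×)²; places V = {2, 3, 5, 11, 13, 17, 19, 23, 41, ∞}.
(a,b)_11: α=0, u≡5; β=-2, v≡1 (mod 11); (5|11)=+1, (1|11)=+1; sign (−1)^0·+1^-2·+1^0 = +1.
(a,b)_17: α=2, u≡9; β=1, v≡8 (mod 17); (9|17)=+1, (8|17)=+1; sign (−1)^0·+1^1·+1^2 = +1.
(a,b)_5: α=8, u≡2; β=-1, v≡2 (mod 5); (2|5)=-1, (2|5)=-1; sign (−1)^0·-1^-1·-1^8 = -1.
(a,b)_19: α=2, u≡16; β=3, v≡13 (mod 19); (16|19)=+1, (13|19)=-1; sign (−1)^0·+1^3·-1^2 = +1.
(a,b)_3: α=2, u≡1; β=-3, v≡2 (mod 3); (1|3)=+1, (2|3)=-1; sign (−1)^0·+1^-3·-1^2 = +1.
(a,b)_13: α=2, u≡8; β=1, v≡1 (mod 13); (8|13)=-1, (1|13)=+1; sign (−1)^0·-1^1·+1^2 = -1.
(a,b)_41: α=0, u≡32; β=2, v≡2 (mod 41); (32|41)=+1, (2|41)=+1; sign (−1)^0·+1^2·+1^0 = +1.
(a,b)_23: α=-2, u≡10; β=0, v≡16 (mod 23); (10|23)=-1, (16|23)=+1; sign (−1)^0·-1^0·+1^-2 = +1.
(a,b)_2: α=-5, β=-2; u≡7, v≡7 (mod 8); ε(u)ε(v)=1·1, αω(v)=-5·0, βω(u)=-2·0; sum ≡ 1  ⇒  -1.
(a,b)_∞: sgn(-2)=−, sgn(-62985)=−, so -1.
|Ram(-2, -62985)| = 4, even; anisotropic at {2, 5, 13, ∞}.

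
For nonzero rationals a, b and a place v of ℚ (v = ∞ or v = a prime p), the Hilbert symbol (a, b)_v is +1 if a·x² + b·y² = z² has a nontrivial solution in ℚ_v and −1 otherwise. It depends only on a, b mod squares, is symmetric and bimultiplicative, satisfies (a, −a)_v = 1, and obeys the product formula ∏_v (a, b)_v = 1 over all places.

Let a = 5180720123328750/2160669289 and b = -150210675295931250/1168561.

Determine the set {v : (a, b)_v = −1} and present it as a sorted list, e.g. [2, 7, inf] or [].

(a, b) ≡ (7854, -4290) mod (ℚ^×)²; places V = {2, 3, 5, 7, 11, 13, 17, 23, 43, 47, ∞}.
(a,b)_13: α=2, u≡8; β=3, v≡7 (mod 13); (8|13)=-1, (7|13)=-1; sign (−1)^0·-1^3·-1^2 = -1.
(a,b)_43: α=-2, u≡20; β=0, v≡25 (mod 43); (20|43)=-1, (25|43)=+1; sign (−1)^0·-1^0·+1^-2 = +1.
(a,b)_5: α=4, u≡4; β=5, v≡2 (mod 5); (4|5)=+1, (2|5)=-1; sign (−1)^0·+1^5·-1^4 = +1.
(a,b)_3: α=3, u≡2; β=5, v≡1 (mod 3); (2|3)=-1, (1|3)=+1; sign (−1)^1·-1^5·+1^3 = +1.
(a,b)_7: α=5, u≡1; β=2, v≡2 (mod 7); (1|7)=+1, (2|7)=+1; sign (−1)^0·+1^2·+1^5 = +1.
(a,b)_17: α=3, u≡3; β=4, v≡11 (mod 17); (3|17)=-1, (11|17)=-1; sign (−1)^0·-1^4·-1^3 = -1.
(a,b)_47: α=-2, u≡11; β=-2, v≡24 (mod 47); (11|47)=-1, (24|47)=+1; sign (−1)^0·-1^-2·+1^-2 = +1.
(a,b)_2: α=1, β=1; u≡7, v≡7 (mod 8); ε(u)ε(v)=1·1, αω(v)=1·0, βω(u)=1·0; sum ≡ 1  ⇒  -1.
(a,b)_11: α=1, u≡6; β=1, v≡8 (mod 11); (6|11)=-1, (8|11)=-1; sign (−1)^1·-1^1·-1^1 = -1.
(a,b)_∞: sgn(7854)=+, sgn(-4290)=−, so +1.
(a,b)_23: α=-2, u≡14; β=-2, v≡15 (mod 23); (14|23)=-1, (15|23)=-1; sign (−1)^0·-1^-2·-1^-2 = +1.
(7854, -4290 / ℚ) ramifies at {2, 11, 13, 17}: a division algebra.

[2, 11, 13, 17]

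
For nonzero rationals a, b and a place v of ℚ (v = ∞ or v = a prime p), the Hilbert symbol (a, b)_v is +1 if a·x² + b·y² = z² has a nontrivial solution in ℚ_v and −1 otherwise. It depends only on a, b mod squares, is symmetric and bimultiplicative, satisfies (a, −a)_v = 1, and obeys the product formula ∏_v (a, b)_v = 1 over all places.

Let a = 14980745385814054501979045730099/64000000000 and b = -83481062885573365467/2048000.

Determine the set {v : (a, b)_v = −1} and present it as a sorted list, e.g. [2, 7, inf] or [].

[7, 13]

Mod squares: a ≡ 910, b ≡ -15. Check v ∈ {∞, 2, 3, 5, 7, 13, 17, 19, 23}.
v=5: a=5^-9·(≡3), b=5^-3·(≡2) mod 5; (3|5)=-1, (2|5)=-1; (−1)^{-9·-3·2}·(-1)^-3·(-1)^-9 = +1.
v=3: a=3^14·(≡1), b=3^7·(≡1) mod 3; (1|3)=+1, (1|3)=+1; (−1)^{14·7·1}·(+1)^7·(+1)^14 = +1.
v=13: a=13^3·(≡6), b=13^2·(≡5) mod 13; (6|13)=-1, (5|13)=-1; (−1)^{3·2·6}·(-1)^2·(-1)^3 = -1.
v=17: a=17^10·(≡2), b=17^6·(≡13) mod 17; (2|17)=+1, (13|17)=+1; (−1)^{10·6·8}·(+1)^6·(+1)^10 = +1.
v=2: v_2(a)=-15, v_2(b)=-14; units ≡ 7, 1 (mod 8); ε·ε+αω+βω = 1·0+-15·0+-14·0 ≡ 0  ⇒  (a,b)_2 = +1.
v=19: a=19^2·(≡9), b=19^2·(≡5) mod 19; (9|19)=+1, (5|19)=+1; (−1)^{2·2·9}·(+1)^2·(+1)^2 = +1.
v=23: a=23^4·(≡3), b=23^2·(≡9) mod 23; (3|23)=+1, (9|23)=+1; (−1)^{4·2·11}·(+1)^2·(+1)^4 = +1.
v=∞: 910 > 0 and -15 < 0  ⇒  (a,b)_∞ = +1.
v=7: a=7^1·(≡1), b=7^2·(≡5) mod 7; (1|7)=+1, (5|7)=-1; (−1)^{1·2·3}·(+1)^2·(-1)^1 = -1.
|Ram(910, -15)| = 2, even; anisotropic at {7, 13}.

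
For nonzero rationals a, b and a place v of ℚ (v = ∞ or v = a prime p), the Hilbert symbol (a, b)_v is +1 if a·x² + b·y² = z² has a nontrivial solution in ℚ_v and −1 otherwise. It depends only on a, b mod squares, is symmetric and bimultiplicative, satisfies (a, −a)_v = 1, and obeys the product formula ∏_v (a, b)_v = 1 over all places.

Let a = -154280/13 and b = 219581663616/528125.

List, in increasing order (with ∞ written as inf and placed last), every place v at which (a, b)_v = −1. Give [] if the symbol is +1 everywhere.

[2, 5, 13, 29]

(a, b) ≡ (-501410, 2030) mod (ℚ^×)²; places V = {2, 3, 5, 7, 13, 17, 19, 29, ∞}.
(a,b)_19: α=1, u≡17; β=2, v≡11 (mod 19); (17|19)=+1, (11|19)=+1; sign (−1)^0·+1^2·+1^1 = +1.
(a,b)_17: α=0, u≡14; β=2, v≡14 (mod 17); (14|17)=-1, (14|17)=-1; sign (−1)^0·-1^2·-1^0 = +1.
(a,b)_7: α=1, u≡4; β=1, v≡5 (mod 7); (4|7)=+1, (5|7)=-1; sign (−1)^1·+1^1·-1^1 = +1.
(a,b)_2: α=3, β=7; u≡7, v≡7 (mod 8); ε(u)ε(v)=1·1, αω(v)=3·0, βω(u)=7·0; sum ≡ 1  ⇒  -1.
(a,b)_29: α=1, u≡28; β=1, v≡19 (mod 29); (28|29)=+1, (19|29)=-1; sign (−1)^0·+1^1·-1^1 = -1.
(a,b)_5: α=1, u≡3; β=-5, v≡4 (mod 5); (3|5)=-1, (4|5)=+1; sign (−1)^0·-1^-5·+1^1 = -1.
(a,b)_∞: sgn(-501410)=−, sgn(2030)=+, so +1.
(a,b)_13: α=-1, u≡4; β=-2, v≡11 (mod 13); (4|13)=+1, (11|13)=-1; sign (−1)^0·+1^-2·-1^-1 = -1.
(a,b)_3: α=0, u≡1; β=4, v≡2 (mod 3); (1|3)=+1, (2|3)=-1; sign (−1)^0·+1^4·-1^0 = +1.
(-501410, 2030 / ℚ) ramifies at {2, 5, 13, 29}: a division algebra.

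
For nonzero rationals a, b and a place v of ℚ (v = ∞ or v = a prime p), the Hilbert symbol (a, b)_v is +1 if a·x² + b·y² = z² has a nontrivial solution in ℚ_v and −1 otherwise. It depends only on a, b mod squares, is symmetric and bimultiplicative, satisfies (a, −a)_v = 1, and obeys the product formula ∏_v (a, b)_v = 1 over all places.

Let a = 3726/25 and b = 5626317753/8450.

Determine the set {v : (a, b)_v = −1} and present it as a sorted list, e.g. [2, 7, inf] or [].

Mod squares: a ≡ 46, b ≡ 18354. Check v ∈ {∞, 2, 3, 5, 7, 13, 19, 23, 29}.
v=2: v_2(a)=1, v_2(b)=-1; units ≡ 7, 1 (mod 8); ε·ε+αω+βω = 1·0+1·0+-1·0 ≡ 0  ⇒  (a,b)_2 = +1.
v=29: a=29^0·(≡11), b=29^2·(≡10) mod 29; (11|29)=-1, (10|29)=-1; (−1)^{0·2·14}·(-1)^2·(-1)^0 = +1.
v=5: a=5^-2·(≡1), b=5^-2·(≡1) mod 5; (1|5)=+1, (1|5)=+1; (−1)^{-2·-2·2}·(+1)^-2·(+1)^-2 = +1.
v=23: a=23^1·(≡12), b=23^1·(≡6) mod 23; (12|23)=+1, (6|23)=+1; (−1)^{1·1·11}·(+1)^1·(+1)^1 = -1.
v=13: a=13^0·(≡5), b=13^-2·(≡11) mod 13; (5|13)=-1, (11|13)=-1; (−1)^{0·-2·6}·(-1)^-2·(-1)^0 = +1.
v=3: a=3^4·(≡1), b=3^7·(≡1) mod 3; (1|3)=+1, (1|3)=+1; (−1)^{4·7·1}·(+1)^7·(+1)^4 = +1.
v=∞: 46 > 0 and 18354 > 0  ⇒  (a,b)_∞ = +1.
v=7: a=7^0·(≡4), b=7^1·(≡2) mod 7; (4|7)=+1, (2|7)=+1; (−1)^{0·1·3}·(+1)^1·(+1)^0 = +1.
v=19: a=19^0·(≡13), b=19^1·(≡1) mod 19; (13|19)=-1, (1|19)=+1; (−1)^{0·1·9}·(-1)^1·(+1)^0 = -1.
(46, 18354 / ℚ) ramifies at {19, 23}: a division algebra.

[19, 23]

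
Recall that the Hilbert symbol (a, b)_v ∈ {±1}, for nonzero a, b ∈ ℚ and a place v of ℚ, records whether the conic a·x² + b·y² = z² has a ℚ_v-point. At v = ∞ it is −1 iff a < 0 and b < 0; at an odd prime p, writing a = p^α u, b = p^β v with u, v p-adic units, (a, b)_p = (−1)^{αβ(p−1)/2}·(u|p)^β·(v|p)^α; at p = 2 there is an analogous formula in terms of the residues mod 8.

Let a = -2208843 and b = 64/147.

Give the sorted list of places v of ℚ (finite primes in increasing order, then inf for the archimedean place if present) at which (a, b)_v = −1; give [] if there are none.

[3, 7, 29, 31]

(a, b) ≡ (-245427, 3) mod (ℚ^×)²; places V = {2, 3, 7, 13, 29, 31, ∞}.
(a,b)_13: α=1, u≡12; β=0, v≡3 (mod 13); (12|13)=+1, (3|13)=+1; sign (−1)^0·+1^0·+1^1 = +1.
(a,b)_29: α=1, u≡16; β=0, v≡3 (mod 29); (16|29)=+1, (3|29)=-1; sign (−1)^0·+1^0·-1^1 = -1.
(a,b)_∞: sgn(-245427)=−, sgn(3)=+, so +1.
(a,b)_31: α=1, u≡16; β=0, v≡23 (mod 31); (16|31)=+1, (23|31)=-1; sign (−1)^0·+1^0·-1^1 = -1.
(a,b)_7: α=1, u≡4; β=-2, v≡5 (mod 7); (4|7)=+1, (5|7)=-1; sign (−1)^0·+1^-2·-1^1 = -1.
(a,b)_2: α=0, β=6; u≡5, v≡3 (mod 8); ε(u)ε(v)=0·1, αω(v)=0·1, βω(u)=6·1; sum ≡ 0  ⇒  +1.
(a,b)_3: α=3, u≡1; β=-1, v≡1 (mod 3); (1|3)=+1, (1|3)=+1; sign (−1)^1·+1^-1·+1^3 = -1.
(-245427, 3 / ℚ) ramifies at {3, 7, 29, 31}: a division algebra.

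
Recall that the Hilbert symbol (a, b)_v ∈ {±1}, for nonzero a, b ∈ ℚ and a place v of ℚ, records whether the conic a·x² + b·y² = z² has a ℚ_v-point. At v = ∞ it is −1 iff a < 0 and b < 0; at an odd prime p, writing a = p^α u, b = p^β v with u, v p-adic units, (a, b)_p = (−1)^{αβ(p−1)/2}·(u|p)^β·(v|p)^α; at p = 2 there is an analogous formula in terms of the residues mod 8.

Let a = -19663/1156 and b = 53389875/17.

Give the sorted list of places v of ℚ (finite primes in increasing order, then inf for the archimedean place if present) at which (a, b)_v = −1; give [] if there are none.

Mod squares: a ≡ -7, b ≡ 19635. Check v ∈ {∞, 2, 3, 5, 7, 11, 17, 43, 53}.
v=11: a=11^0·(≡5), b=11^1·(≡3) mod 11; (5|11)=+1, (3|11)=+1; (−1)^{0·1·5}·(+1)^1·(+1)^0 = +1.
v=5: a=5^0·(≡2), b=5^3·(≡2) mod 5; (2|5)=-1, (2|5)=-1; (−1)^{0·3·2}·(-1)^3·(-1)^0 = -1.
v=2: v_2(a)=-2, v_2(b)=0; units ≡ 1, 3 (mod 8); ε·ε+αω+βω = 0·1+-2·1+0·0 ≡ 0  ⇒  (a,b)_2 = +1.
v=43: a=43^0·(≡11), b=43^2·(≡19) mod 43; (11|43)=+1, (19|43)=-1; (−1)^{0·2·21}·(+1)^2·(-1)^0 = +1.
v=53: a=53^2·(≡6), b=53^0·(≡16) mod 53; (6|53)=+1, (16|53)=+1; (−1)^{2·0·26}·(+1)^0·(+1)^2 = +1.
v=7: a=7^1·(≡5), b=7^1·(≡3) mod 7; (5|7)=-1, (3|7)=-1; (−1)^{1·1·3}·(-1)^1·(-1)^1 = -1.
v=3: a=3^0·(≡2), b=3^1·(≡2) mod 3; (2|3)=-1, (2|3)=-1; (−1)^{0·1·1}·(-1)^1·(-1)^0 = -1.
v=∞: -7 < 0 and 19635 > 0  ⇒  (a,b)_∞ = +1.
v=17: a=17^-2·(≡10), b=17^-1·(≡15) mod 17; (10|17)=-1, (15|17)=+1; (−1)^{-2·-1·8}·(-1)^-1·(+1)^-2 = -1.
Ram(-7, 19635) = {3, 5, 7, 17}; no ℚ_3-point on the conic.

[3, 5, 7, 17]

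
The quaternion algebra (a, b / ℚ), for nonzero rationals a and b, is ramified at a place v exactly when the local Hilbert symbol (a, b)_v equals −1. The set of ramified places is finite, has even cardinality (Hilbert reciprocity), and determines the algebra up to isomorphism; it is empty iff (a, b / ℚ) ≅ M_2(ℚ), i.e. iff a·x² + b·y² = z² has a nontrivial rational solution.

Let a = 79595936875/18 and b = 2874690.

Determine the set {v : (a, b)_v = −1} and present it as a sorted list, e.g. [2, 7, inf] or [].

[2, 3, 5, 13]

(a, b) ≡ (182, 210) mod (ℚ^×)²; places V = {2, 3, 5, 7, 13, ∞}.
(a,b)_13: α=5, u≡1; β=2, v≡6 (mod 13); (1|13)=+1, (6|13)=-1; sign (−1)^0·+1^2·-1^5 = -1.
(a,b)_5: α=4, u≡3; β=1, v≡3 (mod 5); (3|5)=-1, (3|5)=-1; sign (−1)^0·-1^1·-1^4 = -1.
(a,b)_3: α=-2, u≡2; β=5, v≡1 (mod 3); (2|3)=-1, (1|3)=+1; sign (−1)^0·-1^5·+1^-2 = -1.
(a,b)_∞: sgn(182)=+, sgn(210)=+, so +1.
(a,b)_7: α=3, u≡3; β=1, v≡1 (mod 7); (3|7)=-1, (1|7)=+1; sign (−1)^1·-1^1·+1^3 = +1.
(a,b)_2: α=-1, β=1; u≡3, v≡1 (mod 8); ε(u)ε(v)=1·0, αω(v)=-1·0, βω(u)=1·1; sum ≡ 1  ⇒  -1.
|Ram(182, 210)| = 4, even; anisotropic at {2, 3, 5, 13}.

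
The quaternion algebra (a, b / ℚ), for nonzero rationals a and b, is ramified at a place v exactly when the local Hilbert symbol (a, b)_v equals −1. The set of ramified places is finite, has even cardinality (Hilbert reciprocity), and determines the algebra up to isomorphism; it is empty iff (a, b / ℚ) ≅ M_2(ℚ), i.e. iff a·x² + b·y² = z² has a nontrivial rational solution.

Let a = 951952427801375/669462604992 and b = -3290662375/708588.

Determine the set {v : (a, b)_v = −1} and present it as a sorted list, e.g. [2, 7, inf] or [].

[3, 7]

Mod squares: a ≡ 1365, b ≡ -165. Check v ∈ {∞, 2, 3, 5, 7, 11, 13, 17}.
v=7: a=7^3·(≡6), b=7^2·(≡6) mod 7; (6|7)=-1, (6|7)=-1; (−1)^{3·2·3}·(-1)^2·(-1)^3 = -1.
v=13: a=13^3·(≡3), b=13^2·(≡9) mod 13; (3|13)=+1, (9|13)=+1; (−1)^{3·2·6}·(+1)^2·(+1)^3 = +1.
v=5: a=5^3·(≡3), b=5^3·(≡2) mod 5; (3|5)=-1, (2|5)=-1; (−1)^{3·3·2}·(-1)^3·(-1)^3 = +1.
v=11: a=11^2·(≡3), b=11^1·(≡2) mod 11; (3|11)=+1, (2|11)=-1; (−1)^{2·1·5}·(+1)^1·(-1)^2 = +1.
v=2: v_2(a)=-6, v_2(b)=-2; units ≡ 5, 3 (mod 8); ε·ε+αω+βω = 0·1+-6·1+-2·1 ≡ 0  ⇒  (a,b)_2 = +1.
v=3: a=3^-21·(≡2), b=3^-11·(≡2) mod 3; (2|3)=-1, (2|3)=-1; (−1)^{-21·-11·1}·(-1)^-11·(-1)^-21 = -1.
v=17: a=17^4·(≡3), b=17^2·(≡5) mod 17; (3|17)=-1, (5|17)=-1; (−1)^{4·2·8}·(-1)^2·(-1)^4 = +1.
v=∞: 1365 > 0 and -165 < 0  ⇒  (a,b)_∞ = +1.
|Ram(1365, -165)| = 2, even; anisotropic at {3, 7}.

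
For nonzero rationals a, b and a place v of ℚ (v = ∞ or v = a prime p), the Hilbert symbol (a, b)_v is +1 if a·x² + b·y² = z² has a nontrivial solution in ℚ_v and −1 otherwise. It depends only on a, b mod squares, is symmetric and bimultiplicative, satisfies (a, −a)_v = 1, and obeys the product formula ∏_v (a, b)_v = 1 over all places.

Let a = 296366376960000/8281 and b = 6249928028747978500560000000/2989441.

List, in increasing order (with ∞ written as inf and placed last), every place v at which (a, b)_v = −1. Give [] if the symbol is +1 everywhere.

(a, b) ≡ (29, 523365) mod (ℚ^×)²; places V = {2, 3, 5, 7, 13, 19, 23, 29, 37, 41, ∞}.
(a,b)_2: α=14, β=10; u≡5, v≡5 (mod 8); ε(u)ε(v)=0·0, αω(v)=14·1, βω(u)=10·1; sum ≡ 0  ⇒  +1.
(a,b)_3: α=6, u≡2; β=7, v≡2 (mod 3); (2|3)=-1, (2|3)=-1; sign (−1)^0·-1^7·-1^6 = -1.
(a,b)_∞: sgn(29)=+, sgn(523365)=+, so +1.
(a,b)_37: α=2, u≡18; β=3, v≡4 (mod 37); (18|37)=-1, (4|37)=+1; sign (−1)^0·-1^3·+1^2 = -1.
(a,b)_13: α=-2, u≡10; β=-2, v≡7 (mod 13); (10|13)=+1, (7|13)=-1; sign (−1)^0·+1^-2·-1^-2 = +1.
(a,b)_23: α=0, u≡18; β=3, v≡2 (mod 23); (18|23)=+1, (2|23)=+1; sign (−1)^0·+1^3·+1^0 = +1.
(a,b)_41: α=0, u≡17; β=3, v≡34 (mod 41); (17|41)=-1, (34|41)=-1; sign (−1)^0·-1^3·-1^0 = -1.
(a,b)_5: α=4, u≡1; β=7, v≡3 (mod 5); (1|5)=+1, (3|5)=-1; sign (−1)^0·+1^7·-1^4 = +1.
(a,b)_7: α=-2, u≡4; β=-2, v≡3 (mod 7); (4|7)=+1, (3|7)=-1; sign (−1)^0·+1^-2·-1^-2 = +1.
(a,b)_19: α=0, u≡14; β=-2, v≡18 (mod 19); (14|19)=-1, (18|19)=-1; sign (−1)^0·-1^-2·-1^0 = +1.
(a,b)_29: α=1, u≡5; β=2, v≡27 (mod 29); (5|29)=+1, (27|29)=-1; sign (−1)^0·+1^2·-1^1 = -1.
(29, 523365 / ℚ) ramifies at {3, 29, 37, 41}: a division algebra.

[3, 29, 37, 41]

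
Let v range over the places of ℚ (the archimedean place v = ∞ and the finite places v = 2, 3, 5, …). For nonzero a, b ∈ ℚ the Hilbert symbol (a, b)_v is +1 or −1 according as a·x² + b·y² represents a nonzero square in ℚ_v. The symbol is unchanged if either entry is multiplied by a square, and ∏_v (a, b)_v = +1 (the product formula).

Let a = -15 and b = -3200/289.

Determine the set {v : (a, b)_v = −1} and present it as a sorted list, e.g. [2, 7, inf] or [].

(a, b) ≡ (-15, -2) mod (ℚ^×)²; places V = {2, 3, 5, 17, ∞}.
(a,b)_17: α=0, u≡2; β=-2, v≡13 (mod 17); (2|17)=+1, (13|17)=+1; sign (−1)^0·+1^-2·+1^0 = +1.
(a,b)_5: α=1, u≡2; β=2, v≡3 (mod 5); (2|5)=-1, (3|5)=-1; sign (−1)^0·-1^2·-1^1 = -1.
(a,b)_∞: sgn(-15)=−, sgn(-2)=−, so -1.
(a,b)_2: α=0, β=7; u≡1, v≡7 (mod 8); ε(u)ε(v)=0·1, αω(v)=0·0, βω(u)=7·0; sum ≡ 0  ⇒  +1.
(a,b)_3: α=1, u≡1; β=0, v≡1 (mod 3); (1|3)=+1, (1|3)=+1; sign (−1)^0·+1^0·+1^1 = +1.
Ram(-15, -2) = {5, ∞}; no ℚ_5-point on the conic.

[5, inf]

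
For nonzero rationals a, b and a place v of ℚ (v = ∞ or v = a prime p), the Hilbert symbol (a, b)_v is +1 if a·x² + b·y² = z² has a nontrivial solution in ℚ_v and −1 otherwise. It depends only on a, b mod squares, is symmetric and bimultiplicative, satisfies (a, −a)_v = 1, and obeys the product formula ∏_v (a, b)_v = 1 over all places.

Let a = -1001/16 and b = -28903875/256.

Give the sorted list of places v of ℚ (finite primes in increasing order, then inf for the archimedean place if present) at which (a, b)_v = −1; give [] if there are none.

Mod squares: a ≡ -1001, b ≡ -195. Check v ∈ {∞, 2, 3, 5, 7, 11, 13}.
v=5: a=5^0·(≡4), b=5^3·(≡4) mod 5; (4|5)=+1, (4|5)=+1; (−1)^{0·3·2}·(+1)^3·(+1)^0 = +1.
v=13: a=13^1·(≡9), b=13^1·(≡6) mod 13; (9|13)=+1, (6|13)=-1; (−1)^{1·1·6}·(+1)^1·(-1)^1 = -1.
v=3: a=3^0·(≡1), b=3^1·(≡1) mod 3; (1|3)=+1, (1|3)=+1; (−1)^{0·1·1}·(+1)^1·(+1)^0 = +1.
v=2: v_2(a)=-4, v_2(b)=-8; units ≡ 7, 5 (mod 8); ε·ε+αω+βω = 1·0+-4·1+-8·0 ≡ 0  ⇒  (a,b)_2 = +1.
v=7: a=7^1·(≡2), b=7^2·(≡2) mod 7; (2|7)=+1, (2|7)=+1; (−1)^{1·2·3}·(+1)^2·(+1)^1 = +1.
v=11: a=11^1·(≡6), b=11^2·(≡4) mod 11; (6|11)=-1, (4|11)=+1; (−1)^{1·2·5}·(-1)^2·(+1)^1 = +1.
v=∞: -1001 < 0 and -195 < 0  ⇒  (a,b)_∞ = -1.
Ram(-1001, -195) = {13, ∞}; no ℚ_13-point on the conic.

[13, inf]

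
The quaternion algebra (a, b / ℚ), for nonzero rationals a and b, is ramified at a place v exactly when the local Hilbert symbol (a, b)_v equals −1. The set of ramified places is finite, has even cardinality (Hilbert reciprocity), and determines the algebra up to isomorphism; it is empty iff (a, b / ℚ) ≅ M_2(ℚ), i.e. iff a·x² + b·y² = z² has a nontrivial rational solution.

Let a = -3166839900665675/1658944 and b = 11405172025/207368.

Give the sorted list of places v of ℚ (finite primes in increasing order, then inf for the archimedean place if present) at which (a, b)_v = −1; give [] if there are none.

[2, 53]

Mod squares: a ≡ -1643, b ≡ 2. Check v ∈ {∞, 2, 5, 7, 13, 23, 31, 53}.
v=53: a=53^3·(≡5), b=53^2·(≡5) mod 53; (5|53)=-1, (5|53)=-1; (−1)^{3·2·26}·(-1)^2·(-1)^3 = -1.
v=∞: -1643 < 0 and 2 > 0  ⇒  (a,b)_∞ = +1.
v=5: a=5^2·(≡2), b=5^2·(≡2) mod 5; (2|5)=-1, (2|5)=-1; (−1)^{2·2·2}·(-1)^2·(-1)^2 = +1.
v=7: a=7^-2·(≡1), b=7^-2·(≡4) mod 7; (1|7)=+1, (4|7)=+1; (−1)^{-2·-2·3}·(+1)^-2·(+1)^-2 = +1.
v=31: a=31^3·(≡28), b=31^2·(≡19) mod 31; (28|31)=+1, (19|31)=+1; (−1)^{3·2·15}·(+1)^2·(+1)^3 = +1.
v=23: a=23^-2·(≡8), b=23^-2·(≡13) mod 23; (8|23)=+1, (13|23)=+1; (−1)^{-2·-2·11}·(+1)^-2·(+1)^-2 = +1.
v=2: v_2(a)=-6, v_2(b)=-3; units ≡ 5, 1 (mod 8); ε·ε+αω+βω = 0·0+-6·0+-3·1 ≡ 1  ⇒  (a,b)_2 = -1.
v=13: a=13^4·(≡8), b=13^2·(≡8) mod 13; (8|13)=-1, (8|13)=-1; (−1)^{4·2·6}·(-1)^2·(-1)^4 = +1.
(-1643, 2 / ℚ) ramifies at {2, 53}: a division algebra.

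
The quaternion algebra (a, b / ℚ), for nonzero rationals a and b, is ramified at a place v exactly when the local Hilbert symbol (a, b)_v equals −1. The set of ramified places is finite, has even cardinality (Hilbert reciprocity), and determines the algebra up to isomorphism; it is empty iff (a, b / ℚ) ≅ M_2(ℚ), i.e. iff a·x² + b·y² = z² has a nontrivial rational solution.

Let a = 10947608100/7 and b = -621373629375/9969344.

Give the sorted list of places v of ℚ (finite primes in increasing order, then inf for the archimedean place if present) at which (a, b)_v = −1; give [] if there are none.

(a, b) ≡ (703703, -15001613) mod (ℚ^×)²; places V = {2, 3, 5, 7, 11, 13, 17, 19, 29, 31, 37, 41, ∞}.
(a,b)_7: α=-1, u≡2; β=-2, v≡5 (mod 7); (2|7)=+1, (5|7)=-1; sign (−1)^0·+1^-2·-1^-1 = -1.
(a,b)_37: α=1, u≡10; β=1, v≡16 (mod 37); (10|37)=+1, (16|37)=+1; sign (−1)^0·+1^1·+1^1 = +1.
(a,b)_13: α=1, u≡4; β=0, v≡1 (mod 13); (4|13)=+1, (1|13)=+1; sign (−1)^0·+1^0·+1^1 = +1.
(a,b)_41: α=0, u≡10; β=1, v≡36 (mod 41); (10|41)=+1, (36|41)=+1; sign (−1)^0·+1^1·+1^0 = +1.
(a,b)_5: α=2, u≡2; β=4, v≡2 (mod 5); (2|5)=-1, (2|5)=-1; sign (−1)^0·-1^4·-1^2 = +1.
(a,b)_17: α=0, u≡5; β=-2, v≡10 (mod 17); (5|17)=-1, (10|17)=-1; sign (−1)^0·-1^-2·-1^0 = +1.
(a,b)_∞: sgn(703703)=+, sgn(-15001613)=−, so +1.
(a,b)_3: α=2, u≡2; β=6, v≡1 (mod 3); (2|3)=-1, (1|3)=+1; sign (−1)^0·-1^6·+1^2 = +1.
(a,b)_31: α=0, u≡15; β=1, v≡9 (mod 31); (15|31)=-1, (9|31)=+1; sign (−1)^0·-1^1·+1^0 = -1.
(a,b)_11: α=3, u≡10; β=-1, v≡6 (mod 11); (10|11)=-1, (6|11)=-1; sign (−1)^1·-1^-1·-1^3 = -1.
(a,b)_29: α=0, u≡19; β=1, v≡13 (mod 29); (19|29)=-1, (13|29)=+1; sign (−1)^0·-1^1·+1^0 = -1.
(a,b)_2: α=2, β=-6; u≡7, v≡3 (mod 8); ε(u)ε(v)=1·1, αω(v)=2·1, βω(u)=-6·0; sum ≡ 1  ⇒  -1.
(a,b)_19: α=1, u≡6; β=0, v≡15 (mod 19); (6|19)=+1, (15|19)=-1; sign (−1)^0·+1^0·-1^1 = -1.
(703703, -15001613 / ℚ) ramifies at {2, 7, 11, 19, 29, 31}: a division algebra.

[2, 7, 11, 19, 29, 31]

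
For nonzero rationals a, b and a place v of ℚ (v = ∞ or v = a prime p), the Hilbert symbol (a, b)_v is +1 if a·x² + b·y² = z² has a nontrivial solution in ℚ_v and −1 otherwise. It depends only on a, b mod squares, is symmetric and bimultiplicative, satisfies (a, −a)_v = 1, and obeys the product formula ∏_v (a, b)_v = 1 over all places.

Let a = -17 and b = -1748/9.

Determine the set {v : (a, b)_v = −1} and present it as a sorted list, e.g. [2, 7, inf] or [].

[2, 17, 19, inf]

(a, b) ≡ (-17, -437) mod (ℚ^×)²; places V = {2, 3, 17, 19, 23, ∞}.
(a,b)_2: α=0, β=2; u≡7, v≡3 (mod 8); ε(u)ε(v)=1·1, αω(v)=0·1, βω(u)=2·0; sum ≡ 1  ⇒  -1.
(a,b)_17: α=1, u≡16; β=0, v≡6 (mod 17); (16|17)=+1, (6|17)=-1; sign (−1)^0·+1^0·-1^1 = -1.
(a,b)_∞: sgn(-17)=−, sgn(-437)=−, so -1.
(a,b)_3: α=0, u≡1; β=-2, v≡1 (mod 3); (1|3)=+1, (1|3)=+1; sign (−1)^0·+1^-2·+1^0 = +1.
(a,b)_19: α=0, u≡2; β=1, v≡13 (mod 19); (2|19)=-1, (13|19)=-1; sign (−1)^0·-1^1·-1^0 = -1.
(a,b)_23: α=0, u≡6; β=1, v≡12 (mod 23); (6|23)=+1, (12|23)=+1; sign (−1)^0·+1^1·+1^0 = +1.
|Ram(-17, -437)| = 4, even; anisotropic at {2, 17, 19, ∞}.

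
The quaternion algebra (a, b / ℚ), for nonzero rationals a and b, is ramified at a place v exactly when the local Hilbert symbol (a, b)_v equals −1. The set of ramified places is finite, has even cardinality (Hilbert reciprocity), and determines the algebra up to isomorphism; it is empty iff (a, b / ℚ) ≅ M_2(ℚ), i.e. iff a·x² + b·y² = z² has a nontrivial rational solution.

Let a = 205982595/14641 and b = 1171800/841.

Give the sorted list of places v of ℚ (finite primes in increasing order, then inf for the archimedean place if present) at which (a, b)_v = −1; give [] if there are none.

Mod squares: a ≡ 31395, b ≡ 1302. Check v ∈ {∞, 2, 3, 5, 7, 11, 13, 23, 29, 31}.
v=29: a=29^0·(≡21), b=29^-2·(≡26) mod 29; (21|29)=-1, (26|29)=-1; (−1)^{0·-2·14}·(-1)^-2·(-1)^0 = +1.
v=∞: 31395 > 0 and 1302 > 0  ⇒  (a,b)_∞ = +1.
v=11: a=11^-4·(≡5), b=11^0·(≡5) mod 11; (5|11)=+1, (5|11)=+1; (−1)^{-4·0·5}·(+1)^0·(+1)^-4 = +1.
v=13: a=13^1·(≡4), b=13^0·(≡5) mod 13; (4|13)=+1, (5|13)=-1; (−1)^{1·0·6}·(+1)^0·(-1)^1 = -1.
v=5: a=5^1·(≡4), b=5^2·(≡2) mod 5; (4|5)=+1, (2|5)=-1; (−1)^{1·2·2}·(+1)^2·(-1)^1 = -1.
v=3: a=3^9·(≡1), b=3^3·(≡2) mod 3; (1|3)=+1, (2|3)=-1; (−1)^{9·3·1}·(+1)^3·(-1)^9 = +1.
v=2: v_2(a)=0, v_2(b)=3; units ≡ 3, 3 (mod 8); ε·ε+αω+βω = 1·1+0·1+3·1 ≡ 0  ⇒  (a,b)_2 = +1.
v=23: a=23^1·(≡9), b=23^0·(≡5) mod 23; (9|23)=+1, (5|23)=-1; (−1)^{1·0·11}·(+1)^0·(-1)^1 = -1.
v=7: a=7^1·(≡6), b=7^1·(≡2) mod 7; (6|7)=-1, (2|7)=+1; (−1)^{1·1·3}·(-1)^1·(+1)^1 = +1.
v=31: a=31^0·(≡27), b=31^1·(≡26) mod 31; (27|31)=-1, (26|31)=-1; (−1)^{0·1·15}·(-1)^1·(-1)^0 = -1.
|Ram(31395, 1302)| = 4, even; anisotropic at {5, 13, 23, 31}.

[5, 13, 23, 31]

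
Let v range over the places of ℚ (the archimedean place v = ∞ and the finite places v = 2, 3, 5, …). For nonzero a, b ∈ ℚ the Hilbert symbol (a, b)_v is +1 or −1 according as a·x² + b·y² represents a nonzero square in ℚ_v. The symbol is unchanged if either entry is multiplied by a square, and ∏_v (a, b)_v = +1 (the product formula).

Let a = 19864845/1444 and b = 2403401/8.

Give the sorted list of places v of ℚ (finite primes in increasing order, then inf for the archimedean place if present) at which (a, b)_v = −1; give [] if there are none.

[2, 5]

Mod squares: a ≡ 5005, b ≡ 2002. Check v ∈ {∞, 2, 3, 5, 7, 11, 13, 19}.
v=∞: 5005 > 0 and 2002 > 0  ⇒  (a,b)_∞ = +1.
v=19: a=19^-2·(≡15), b=19^0·(≡9) mod 19; (15|19)=-1, (9|19)=+1; (−1)^{-2·0·9}·(-1)^0·(+1)^-2 = +1.
v=2: v_2(a)=-2, v_2(b)=-3; units ≡ 5, 1 (mod 8); ε·ε+αω+βω = 0·0+-2·0+-3·1 ≡ 1  ⇒  (a,b)_2 = -1.
v=13: a=13^1·(≡6), b=13^1·(≡7) mod 13; (6|13)=-1, (7|13)=-1; (−1)^{1·1·6}·(-1)^1·(-1)^1 = +1.
v=3: a=3^4·(≡1), b=3^0·(≡1) mod 3; (1|3)=+1, (1|3)=+1; (−1)^{4·0·1}·(+1)^0·(+1)^4 = +1.
v=11: a=11^1·(≡1), b=11^1·(≡8) mod 11; (1|11)=+1, (8|11)=-1; (−1)^{1·1·5}·(+1)^1·(-1)^1 = +1.
v=5: a=5^1·(≡1), b=5^0·(≡2) mod 5; (1|5)=+1, (2|5)=-1; (−1)^{1·0·2}·(+1)^0·(-1)^1 = -1.
v=7: a=7^3·(≡2), b=7^5·(≡3) mod 7; (2|7)=+1, (3|7)=-1; (−1)^{3·5·3}·(+1)^5·(-1)^3 = +1.
(5005, 2002 / ℚ) ramifies at {2, 5}: a division algebra.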